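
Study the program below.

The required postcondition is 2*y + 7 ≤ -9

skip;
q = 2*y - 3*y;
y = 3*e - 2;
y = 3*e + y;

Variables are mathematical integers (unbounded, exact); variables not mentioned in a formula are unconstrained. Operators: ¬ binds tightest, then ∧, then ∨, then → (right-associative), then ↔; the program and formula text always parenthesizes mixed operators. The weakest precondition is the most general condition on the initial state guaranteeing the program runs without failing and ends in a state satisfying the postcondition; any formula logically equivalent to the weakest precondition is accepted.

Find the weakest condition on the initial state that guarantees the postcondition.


Working backward. After the program, the postcondition 2*y + 7 ≤ -9 must hold; in canonical form it is 2*y ≤ -16.
Before y := 3*e + y: 6*e + 2*y ≤ -16
Before y := 3*e - 2: 12*e ≤ -12
Before q := 2*y - 3*y: 12*e ≤ -12
Before skip: 12*e ≤ -12
Answer: WP = 12*e ≤ -12


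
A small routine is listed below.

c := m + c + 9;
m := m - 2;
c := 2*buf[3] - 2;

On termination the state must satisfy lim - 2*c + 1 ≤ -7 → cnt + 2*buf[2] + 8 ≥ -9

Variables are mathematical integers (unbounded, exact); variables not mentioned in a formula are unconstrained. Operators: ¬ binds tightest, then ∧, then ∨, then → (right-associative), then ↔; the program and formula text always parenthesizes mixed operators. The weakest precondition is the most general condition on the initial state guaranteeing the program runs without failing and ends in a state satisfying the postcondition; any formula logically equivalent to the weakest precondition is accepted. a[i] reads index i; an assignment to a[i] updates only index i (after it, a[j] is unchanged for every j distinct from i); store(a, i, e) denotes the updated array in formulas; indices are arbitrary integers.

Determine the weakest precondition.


Working backward. After the program, the postcondition lim - 2*c + 1 ≤ -7 → cnt + 2*buf[2] + 8 ≥ -9 must hold; in canonical form it is lim ≤ 2*c - 8 → 2*buf[2] + cnt ≥ -17.
Before c := 2*buf[3] - 2: lim ≤ 4*buf[3] - 12 → 2*buf[2] + cnt ≥ -17
Before m := m - 2: lim ≤ 4*buf[3] - 12 → 2*buf[2] + cnt ≥ -17
Before c := m + c + 9: lim ≤ 4*buf[3] - 12 → 2*buf[2] + cnt ≥ -17
Answer: WP = lim ≤ 4*buf[3] - 12 → 2*buf[2] + cnt ≥ -17


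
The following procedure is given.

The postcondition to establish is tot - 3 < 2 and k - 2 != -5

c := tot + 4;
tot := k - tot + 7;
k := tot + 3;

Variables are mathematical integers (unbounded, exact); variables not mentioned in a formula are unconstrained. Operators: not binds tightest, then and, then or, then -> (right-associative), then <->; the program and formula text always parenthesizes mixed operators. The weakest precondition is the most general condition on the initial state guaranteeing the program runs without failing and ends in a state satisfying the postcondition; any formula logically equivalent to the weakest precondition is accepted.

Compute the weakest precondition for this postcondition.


Working backward. After the program, the postcondition tot - 3 < 2 and k - 2 != -5 must hold; in canonical form it is tot < 5 and k != -3.
Before k := tot + 3: tot < 5 and tot != -6
Before tot := k - tot + 7: k < tot - 2 and k != tot - 13
Before c := tot + 4: k < tot - 2 and k != tot - 13
Answer: WP = k < tot - 2 and k != tot - 13


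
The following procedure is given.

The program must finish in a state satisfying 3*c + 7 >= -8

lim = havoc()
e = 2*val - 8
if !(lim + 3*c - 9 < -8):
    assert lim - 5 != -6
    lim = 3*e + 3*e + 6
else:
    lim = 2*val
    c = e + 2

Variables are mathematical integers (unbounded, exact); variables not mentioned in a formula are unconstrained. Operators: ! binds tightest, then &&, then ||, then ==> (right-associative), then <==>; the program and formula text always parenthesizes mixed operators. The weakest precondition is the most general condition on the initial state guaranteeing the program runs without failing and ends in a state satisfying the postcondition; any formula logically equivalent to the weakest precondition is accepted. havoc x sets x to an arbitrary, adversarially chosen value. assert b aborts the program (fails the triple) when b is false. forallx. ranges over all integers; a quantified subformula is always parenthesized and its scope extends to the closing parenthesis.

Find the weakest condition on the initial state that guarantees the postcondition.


Working backward. After the program, the postcondition 3*c + 7 >= -8 must hold; in canonical form it is 3*c >= -15.
Then branch requires lim != -1 && 3*c >= -15; else branch requires 3*e >= -21.
Before the if: ((!(3*c + lim < 1)) ==> (lim != -1 && 3*c >= -15)) && (3*c + lim < 1 ==> 3*e >= -21)
Before e := 2*val - 8: ((!(3*c + lim < 1)) ==> (lim != -1 && 3*c >= -15)) && (3*c + lim < 1 ==> 6*val >= 3)
Before havoc lim: forall lim_1. (((!(3*c + lim_1 < 1)) ==> (lim_1 != -1 && 3*c >= -15)) && (3*c + lim_1 < 1 ==> 6*val >= 3))
Answer: WP = forall lim_1. (((!(3*c + lim_1 < 1)) ==> (lim_1 != -1 && 3*c >= -15)) && (3*c + lim_1 < 1 ==> 6*val >= 3))


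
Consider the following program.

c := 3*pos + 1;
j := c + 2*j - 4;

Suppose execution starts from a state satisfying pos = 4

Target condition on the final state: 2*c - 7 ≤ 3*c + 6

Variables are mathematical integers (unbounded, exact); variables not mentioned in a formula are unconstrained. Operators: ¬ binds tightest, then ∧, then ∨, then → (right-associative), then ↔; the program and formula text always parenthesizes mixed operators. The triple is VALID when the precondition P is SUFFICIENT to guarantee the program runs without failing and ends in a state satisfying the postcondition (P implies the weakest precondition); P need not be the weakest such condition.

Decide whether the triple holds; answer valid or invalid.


Working backward. After the program, the postcondition 2*c - 7 ≤ 3*c + 6 must hold; in canonical form it is c ≥ -13.
Before j := c + 2*j - 4: c ≥ -13
Before c := 3*pos + 1: 3*pos ≥ -14
The weakest precondition is 3*pos ≥ -14.
Check whether pos = 4 implies it.
Every state satisfying the precondition satisfies the weakest precondition: the implication holds.
Answer: valid


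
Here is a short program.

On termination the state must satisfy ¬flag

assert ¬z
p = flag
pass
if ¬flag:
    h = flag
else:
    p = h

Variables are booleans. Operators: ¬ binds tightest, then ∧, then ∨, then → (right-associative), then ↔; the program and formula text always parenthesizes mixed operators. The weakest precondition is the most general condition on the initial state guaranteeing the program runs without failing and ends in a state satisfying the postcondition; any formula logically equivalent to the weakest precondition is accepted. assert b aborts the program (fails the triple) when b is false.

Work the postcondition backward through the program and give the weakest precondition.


Working backward. After the program, ¬flag must hold.
Then branch requires ¬flag; else branch requires ¬flag.
Before the if: flag → (¬flag)
Before skip: flag → (¬flag)
Before p := flag: flag → (¬flag)
Before assert ¬z: (¬z) ∧ (flag → (¬flag))
Answer: WP = (¬z) ∧ (flag → (¬flag))


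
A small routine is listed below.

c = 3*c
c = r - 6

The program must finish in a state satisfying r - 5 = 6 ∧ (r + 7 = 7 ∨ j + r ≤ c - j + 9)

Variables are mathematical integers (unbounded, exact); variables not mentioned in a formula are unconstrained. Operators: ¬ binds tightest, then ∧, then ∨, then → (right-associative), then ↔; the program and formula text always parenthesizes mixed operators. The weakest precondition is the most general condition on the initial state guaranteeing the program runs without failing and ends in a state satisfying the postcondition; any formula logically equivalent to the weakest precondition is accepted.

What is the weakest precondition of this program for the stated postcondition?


Working backward. After the program, the postcondition r - 5 = 6 ∧ (r + 7 = 7 ∨ j + r ≤ c - j + 9) must hold; in canonical form it is r = 11 ∧ (r = 0 ∨ 2*j + r ≤ c + 9).
Before c := r - 6: r = 11 ∧ (r = 0 ∨ 2*j ≤ 3)
Before c := 3*c: r = 11 ∧ (r = 0 ∨ 2*j ≤ 3)
Answer: WP = r = 11 ∧ (r = 0 ∨ 2*j ≤ 3)


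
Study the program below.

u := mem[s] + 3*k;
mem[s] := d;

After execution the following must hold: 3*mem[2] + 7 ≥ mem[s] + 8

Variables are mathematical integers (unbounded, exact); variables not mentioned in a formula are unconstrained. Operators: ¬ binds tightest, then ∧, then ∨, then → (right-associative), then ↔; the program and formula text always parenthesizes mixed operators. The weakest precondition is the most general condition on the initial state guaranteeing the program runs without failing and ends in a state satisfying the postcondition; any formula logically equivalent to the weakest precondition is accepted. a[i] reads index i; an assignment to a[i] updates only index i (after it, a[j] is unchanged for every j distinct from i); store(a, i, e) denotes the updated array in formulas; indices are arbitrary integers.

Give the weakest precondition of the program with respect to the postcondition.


Working backward. After the program, the postcondition 3*mem[2] + 7 ≥ mem[s] + 8 must hold; in canonical form it is 3*mem[2] ≥ mem[s] + 1.
Before mem[s] := d: 3*store(mem, s, d)[2] ≥ store(mem, s, d)[s] + 1
Before u := mem[s] + 3*k: 3*store(mem, s, d)[2] ≥ store(mem, s, d)[s] + 1
Answer: WP = 3*store(mem, s, d)[2] ≥ store(mem, s, d)[s] + 1


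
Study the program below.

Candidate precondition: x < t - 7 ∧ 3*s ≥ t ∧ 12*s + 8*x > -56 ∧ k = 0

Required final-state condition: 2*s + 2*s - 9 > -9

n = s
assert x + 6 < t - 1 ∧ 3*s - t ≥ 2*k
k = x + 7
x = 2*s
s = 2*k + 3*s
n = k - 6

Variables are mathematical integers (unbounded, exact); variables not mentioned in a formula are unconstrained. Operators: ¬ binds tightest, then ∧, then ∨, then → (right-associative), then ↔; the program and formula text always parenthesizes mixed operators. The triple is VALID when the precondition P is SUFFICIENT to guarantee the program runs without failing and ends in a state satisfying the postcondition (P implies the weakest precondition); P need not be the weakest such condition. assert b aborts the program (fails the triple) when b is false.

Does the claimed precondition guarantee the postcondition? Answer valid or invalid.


Working backward. After the program, the postcondition 2*s + 2*s - 9 > -9 must hold; in canonical form it is 4*s > 0.
Before n := k - 6: 4*s > 0
Before s := 2*k + 3*s: 8*k + 12*s > 0
Before x := 2*s: 8*k + 12*s > 0
Before k := x + 7: 12*s + 8*x > -56
Before assert x + 6 < t - 1 ∧ 3*s - t ≥ 2*k: x < t - 7 ∧ 3*s ≥ 2*k + t ∧ 12*s + 8*x > -56
Before n := s: x < t - 7 ∧ 3*s ≥ 2*k + t ∧ 12*s + 8*x > -56
The weakest precondition is x < t - 7 ∧ 3*s ≥ 2*k + t ∧ 12*s + 8*x > -56.
Check whether x < t - 7 ∧ 3*s ≥ t ∧ 12*s + 8*x > -56 ∧ k = 0 implies it.
Every state satisfying the precondition satisfies the weakest precondition: the implication holds.
Answer: valid


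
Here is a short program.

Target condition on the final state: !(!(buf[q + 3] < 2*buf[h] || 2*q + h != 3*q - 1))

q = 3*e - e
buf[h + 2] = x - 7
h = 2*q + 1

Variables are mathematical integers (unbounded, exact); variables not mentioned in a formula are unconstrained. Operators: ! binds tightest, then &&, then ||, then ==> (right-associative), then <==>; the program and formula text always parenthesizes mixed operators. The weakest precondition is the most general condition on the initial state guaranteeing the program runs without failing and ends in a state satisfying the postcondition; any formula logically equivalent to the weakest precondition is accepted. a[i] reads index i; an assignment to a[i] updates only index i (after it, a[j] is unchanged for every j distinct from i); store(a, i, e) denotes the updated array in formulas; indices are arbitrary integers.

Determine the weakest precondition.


Working backward. After the program, the postcondition !(!(buf[q + 3] < 2*buf[h] || 2*q + h != 3*q - 1)) must hold; in canonical form it is buf[q + 3] < 2*buf[h] || h != q - 1.
Before h := 2*q + 1: buf[q + 3] < 2*buf[2*q + 1] || q != -2
Before buf[h + 2] := x - 7: store(buf, h + 2, x - 7)[q + 3] < 2*store(buf, h + 2, x - 7)[2*q + 1] || q != -2
Before q := 3*e - e: store(buf, h + 2, x - 7)[2*e + 3] < 2*store(buf, h + 2, x - 7)[4*e + 1] || 2*e != -2
Answer: WP = store(buf, h + 2, x - 7)[2*e + 3] < 2*store(buf, h + 2, x - 7)[4*e + 1] || 2*e != -2


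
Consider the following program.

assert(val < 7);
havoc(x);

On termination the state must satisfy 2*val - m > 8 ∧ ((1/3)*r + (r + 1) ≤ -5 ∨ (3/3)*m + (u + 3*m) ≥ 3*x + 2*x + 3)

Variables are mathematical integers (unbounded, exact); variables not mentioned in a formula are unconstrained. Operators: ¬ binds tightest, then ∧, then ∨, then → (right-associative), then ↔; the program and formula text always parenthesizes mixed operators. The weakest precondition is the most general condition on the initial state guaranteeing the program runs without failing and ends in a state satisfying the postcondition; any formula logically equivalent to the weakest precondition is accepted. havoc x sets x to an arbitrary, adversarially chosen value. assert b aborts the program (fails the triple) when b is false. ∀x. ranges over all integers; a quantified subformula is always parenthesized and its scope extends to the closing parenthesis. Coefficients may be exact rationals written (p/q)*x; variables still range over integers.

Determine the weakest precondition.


Working backward. After the program, the postcondition 2*val - m > 8 ∧ ((1/3)*r + (r + 1) ≤ -5 ∨ (3/3)*m + (u + 3*m) ≥ 3*x + 2*x + 3) must hold; in canonical form it is 2*val > m + 8 ∧ ((4/3)*r ≤ -6 ∨ 4*m + u ≥ 5*x + 3).
Before havoc x: ∀x_1. (2*val > m + 8 ∧ ((4/3)*r ≤ -6 ∨ 4*m + u ≥ 5*x_1 + 3))
Before assert val < 7: val < 7 ∧ (∀x_1. (2*val > m + 8 ∧ ((4/3)*r ≤ -6 ∨ 4*m + u ≥ 5*x_1 + 3)))
Answer: WP = val < 7 ∧ (∀x_1. (2*val > m + 8 ∧ ((4/3)*r ≤ -6 ∨ 4*m + u ≥ 5*x_1 + 3)))


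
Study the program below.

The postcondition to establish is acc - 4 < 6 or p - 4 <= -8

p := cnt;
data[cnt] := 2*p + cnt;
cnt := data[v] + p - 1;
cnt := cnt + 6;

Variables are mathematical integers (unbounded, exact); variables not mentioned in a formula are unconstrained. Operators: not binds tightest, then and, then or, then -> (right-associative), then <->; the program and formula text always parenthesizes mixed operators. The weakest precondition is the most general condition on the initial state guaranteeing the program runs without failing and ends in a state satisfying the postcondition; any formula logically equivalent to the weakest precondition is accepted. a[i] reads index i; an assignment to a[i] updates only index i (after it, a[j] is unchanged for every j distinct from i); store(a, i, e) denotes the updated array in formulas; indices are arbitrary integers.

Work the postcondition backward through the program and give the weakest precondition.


Working backward. After the program, the postcondition acc - 4 < 6 or p - 4 <= -8 must hold; in canonical form it is acc < 10 or p <= -4.
Before cnt := cnt + 6: acc < 10 or p <= -4
Before cnt := data[v] + p - 1: acc < 10 or p <= -4
Before data[cnt] := 2*p + cnt: acc < 10 or p <= -4
Before p := cnt: acc < 10 or cnt <= -4
Answer: WP = acc < 10 or cnt <= -4


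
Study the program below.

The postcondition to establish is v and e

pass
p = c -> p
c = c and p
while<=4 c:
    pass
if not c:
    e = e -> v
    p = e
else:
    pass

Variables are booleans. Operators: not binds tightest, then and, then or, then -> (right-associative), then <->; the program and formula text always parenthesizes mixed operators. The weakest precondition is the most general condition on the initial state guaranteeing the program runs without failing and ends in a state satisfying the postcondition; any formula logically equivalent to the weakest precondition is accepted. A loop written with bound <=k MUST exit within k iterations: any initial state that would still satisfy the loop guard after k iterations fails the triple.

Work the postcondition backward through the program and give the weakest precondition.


Working backward. After the program, v and e must hold.
Then branch requires v and (e -> v); else branch requires v and e.
Before the if: ((not c) -> (v and (e -> v))) and (c -> (v and e))
Before the loop (bound <=4), unroll the exhaustion recursion (WP_0 = exit-now case; WP_j = one more guarded iteration, up to j = 4):
  WP_0: (not c) and ((not c) -> (v and (e -> v))) and (c -> (v and e))
  WP_1: (c -> ((not c) and ((not c) -> (v and (e -> v))) and (c -> (v and e)))) and ((not c) -> (((not c) -> (v and (e -> v))) and (c -> (v and e))))
  WP_2: (c -> ((c -> ((not c) and ((not c) -> (v and (e -> v))) and (c -> (v and e)))) and ((not c) -> (((not c) -> (v and (e -> v))) and (c -> (v and e)))))) and ((not c) -> (((not c) -> (v and (e -> v))) and (c -> (v and e))))
  WP_3: (c -> ((c -> ((c -> ((not c) and ((not c) -> (v and (e -> v))) and (c -> (v and e)))) and ((not c) -> (((not c) -> (v and (e -> v))) and (c -> (v and e)))))) and ((not c) -> (((not c) -> (v and (e -> v))) and (c -> (v and e)))))) and ((not c) -> (((not c) -> (v and (e -> v))) and (c -> (v and e))))
  WP_4: (c -> ((c -> ((c -> ((c -> ((not c) and ((not c) -> (v and (e -> v))) and (c -> (v and e)))) and ((not c) -> (((not c) -> (v and (e -> v))) and (c -> (v and e)))))) and ((not c) -> (((not c) -> (v and (e -> v))) and (c -> (v and e)))))) and ((not c) -> (((not c) -> (v and (e -> v))) and (c -> (v and e)))))) and ((not c) -> (((not c) -> (v and (e -> v))) and (c -> (v and e))))
So before the loop: (c -> ((c -> ((c -> ((c -> ((not c) and ((not c) -> (v and (e -> v))) and (c -> (v and e)))) and ((not c) -> (((not c) -> (v and (e -> v))) and (c -> (v and e)))))) and ((not c) -> (((not c) -> (v and (e -> v))) and (c -> (v and e)))))) and ((not c) -> (((not c) -> (v and (e -> v))) and (c -> (v and e)))))) and ((not c) -> (((not c) -> (v and (e -> v))) and (c -> (v and e))))
Before c := c and p: ((c and p) -> (((c and p) -> (((c and p) -> (((c and p) -> ((not (c and p)) and ((not (c and p)) -> (v and (e -> v))) and ((c and p) -> (v and e)))) and ((not (c and p)) -> (((not (c and p)) -> (v and (e -> v))) and ((c and p) -> (v and e)))))) and ((not (c and p)) -> (((not (c and p)) -> (v and (e -> v))) and ((c and p) -> (v and e)))))) and ((not (c and p)) -> (((not (c and p)) -> (v and (e -> v))) and ((c and p) -> (v and e)))))) and ((not (c and p)) -> (((not (c and p)) -> (v and (e -> v))) and ((c and p) -> (v and e))))
Before p := c -> p: ((c and (c -> p)) -> (((c and (c -> p)) -> (((c and (c -> p)) -> (((c and (c -> p)) -> ((not (c and (c -> p))) and ((not (c and (c -> p))) -> (v and (e -> v))) and ((c and (c -> p)) -> (v and e)))) and ((not (c and (c -> p))) -> (((not (c and (c -> p))) -> (v and (e -> v))) and ((c and (c -> p)) -> (v and e)))))) and ((not (c and (c -> p))) -> (((not (c and (c -> p))) -> (v and (e -> v))) and ((c and (c -> p)) -> (v and e)))))) and ((not (c and (c -> p))) -> (((not (c and (c -> p))) -> (v and (e -> v))) and ((c and (c -> p)) -> (v and e)))))) and ((not (c and (c -> p))) -> (((not (c and (c -> p))) -> (v and (e -> v))) and ((c and (c -> p)) -> (v and e))))
Before skip: ((c and (c -> p)) -> (((c and (c -> p)) -> (((c and (c -> p)) -> (((c and (c -> p)) -> ((not (c and (c -> p))) and ((not (c and (c -> p))) -> (v and (e -> v))) and ((c and (c -> p)) -> (v and e)))) and ((not (c and (c -> p))) -> (((not (c and (c -> p))) -> (v and (e -> v))) and ((c and (c -> p)) -> (v and e)))))) and ((not (c and (c -> p))) -> (((not (c and (c -> p))) -> (v and (e -> v))) and ((c and (c -> p)) -> (v and e)))))) and ((not (c and (c -> p))) -> (((not (c and (c -> p))) -> (v and (e -> v))) and ((c and (c -> p)) -> (v and e)))))) and ((not (c and (c -> p))) -> (((not (c and (c -> p))) -> (v and (e -> v))) and ((c and (c -> p)) -> (v and e))))
Answer: WP = ((c and (c -> p)) -> (((c and (c -> p)) -> (((c and (c -> p)) -> (((c and (c -> p)) -> ((not (c and (c -> p))) and ((not (c and (c -> p))) -> (v and (e -> v))) and ((c and (c -> p)) -> (v and e)))) and ((not (c and (c -> p))) -> (((not (c and (c -> p))) -> (v and (e -> v))) and ((c and (c -> p)) -> (v and e)))))) and ((not (c and (c -> p))) -> (((not (c and (c -> p))) -> (v and (e -> v))) and ((c and (c -> p)) -> (v and e)))))) and ((not (c and (c -> p))) -> (((not (c and (c -> p))) -> (v and (e -> v))) and ((c and (c -> p)) -> (v and e)))))) and ((not (c and (c -> p))) -> (((not (c and (c -> p))) -> (v and (e -> v))) and ((c and (c -> p)) -> (v and e))))


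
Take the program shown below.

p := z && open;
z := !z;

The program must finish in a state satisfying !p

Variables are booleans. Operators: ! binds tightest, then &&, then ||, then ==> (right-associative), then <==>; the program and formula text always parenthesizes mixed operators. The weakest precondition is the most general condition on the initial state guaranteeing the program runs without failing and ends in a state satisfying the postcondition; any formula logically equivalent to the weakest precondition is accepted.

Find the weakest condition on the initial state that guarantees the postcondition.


Working backward. After the program, !p must hold.
Before z := !z: !p
Before p := z && open: !(z && open)
Answer: WP = !(z && open)


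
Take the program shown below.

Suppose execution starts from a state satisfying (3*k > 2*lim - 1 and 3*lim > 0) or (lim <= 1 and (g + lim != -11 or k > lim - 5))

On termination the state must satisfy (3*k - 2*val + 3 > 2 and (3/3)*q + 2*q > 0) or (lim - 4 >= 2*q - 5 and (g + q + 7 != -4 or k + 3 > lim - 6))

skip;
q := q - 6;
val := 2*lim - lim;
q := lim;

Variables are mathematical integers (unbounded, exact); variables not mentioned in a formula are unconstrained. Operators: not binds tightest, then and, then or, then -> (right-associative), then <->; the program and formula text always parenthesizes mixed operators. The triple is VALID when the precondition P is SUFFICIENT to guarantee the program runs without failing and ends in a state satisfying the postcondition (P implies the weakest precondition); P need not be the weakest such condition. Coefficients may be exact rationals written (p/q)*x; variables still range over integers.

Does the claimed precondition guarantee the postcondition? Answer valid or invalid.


Working backward. After the program, the postcondition (3*k - 2*val + 3 > 2 and (3/3)*q + 2*q > 0) or (lim - 4 >= 2*q - 5 and (g + q + 7 != -4 or k + 3 > lim - 6)) must hold; in canonical form it is (3*k > 2*val - 1 and 3*q > 0) or (lim >= 2*q - 1 and (g + q != -11 or k > lim - 9)).
Before q := lim: (3*k > 2*val - 1 and 3*lim > 0) or (lim <= 1 and (g + lim != -11 or k > lim - 9))
Before val := 2*lim - lim: (3*k > 2*lim - 1 and 3*lim > 0) or (lim <= 1 and (g + lim != -11 or k > lim - 9))
Before q := q - 6: (3*k > 2*lim - 1 and 3*lim > 0) or (lim <= 1 and (g + lim != -11 or k > lim - 9))
Before skip: (3*k > 2*lim - 1 and 3*lim > 0) or (lim <= 1 and (g + lim != -11 or k > lim - 9))
The weakest precondition is (3*k > 2*lim - 1 and 3*lim > 0) or (lim <= 1 and (g + lim != -11 or k > lim - 9)).
Check whether (3*k > 2*lim - 1 and 3*lim > 0) or (lim <= 1 and (g + lim != -11 or k > lim - 5)) implies it.
Every state satisfying the precondition satisfies the weakest precondition: the implication holds.
Answer: valid


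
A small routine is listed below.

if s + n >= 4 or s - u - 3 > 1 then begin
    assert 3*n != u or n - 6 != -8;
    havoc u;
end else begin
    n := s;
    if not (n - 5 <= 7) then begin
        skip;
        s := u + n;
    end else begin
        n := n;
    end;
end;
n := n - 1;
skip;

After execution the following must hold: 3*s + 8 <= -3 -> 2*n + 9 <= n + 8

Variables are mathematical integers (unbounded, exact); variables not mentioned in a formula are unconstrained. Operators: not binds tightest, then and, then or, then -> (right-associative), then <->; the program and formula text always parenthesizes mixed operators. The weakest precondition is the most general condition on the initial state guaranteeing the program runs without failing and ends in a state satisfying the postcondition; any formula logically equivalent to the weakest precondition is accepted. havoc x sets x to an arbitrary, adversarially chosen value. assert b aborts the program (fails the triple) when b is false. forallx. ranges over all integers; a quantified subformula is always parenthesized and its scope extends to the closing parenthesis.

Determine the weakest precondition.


Working backward. After the program, the postcondition 3*s + 8 <= -3 -> 2*n + 9 <= n + 8 must hold; in canonical form it is 3*s <= -11 -> n <= -1.
Before skip: 3*s <= -11 -> n <= -1
Before n := n - 1: 3*s <= -11 -> n <= 0
Then branch requires (3*n != u or n != -2) and (3*s <= -11 -> n <= 0); else branch requires ((not (s <= 12)) -> (3*s + 3*u <= -11 -> s <= 0)) and (s <= 12 -> (3*s <= -11 -> s <= 0)).
Before the if: ((n + s >= 4 or s > u + 4) -> ((3*n != u or n != -2) and (3*s <= -11 -> n <= 0))) and ((not (n + s >= 4 or s > u + 4)) -> (((not (s <= 12)) -> (3*s + 3*u <= -11 -> s <= 0)) and (s <= 12 -> (3*s <= -11 -> s <= 0))))
Answer: WP = ((n + s >= 4 or s > u + 4) -> ((3*n != u or n != -2) and (3*s <= -11 -> n <= 0))) and ((not (n + s >= 4 or s > u + 4)) -> (((not (s <= 12)) -> (3*s + 3*u <= -11 -> s <= 0)) and (s <= 12 -> (3*s <= -11 -> s <= 0))))


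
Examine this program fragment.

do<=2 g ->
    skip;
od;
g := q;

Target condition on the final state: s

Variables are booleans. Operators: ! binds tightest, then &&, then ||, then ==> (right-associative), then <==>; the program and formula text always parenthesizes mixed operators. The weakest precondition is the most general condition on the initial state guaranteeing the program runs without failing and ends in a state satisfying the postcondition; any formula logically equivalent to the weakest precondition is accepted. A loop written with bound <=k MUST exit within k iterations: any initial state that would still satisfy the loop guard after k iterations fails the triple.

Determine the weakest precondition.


Working backward. After the program, s must hold.
Before g := q: s
Before the loop (bound <=2), unroll the exhaustion recursion (WP_0 = exit-now case; WP_j = one more guarded iteration, up to j = 2):
  WP_0: (!g) && s
  WP_1: (g ==> ((!g) && s)) && ((!g) ==> s)
  WP_2: (g ==> ((g ==> ((!g) && s)) && ((!g) ==> s))) && ((!g) ==> s)
So before the loop: (g ==> ((g ==> ((!g) && s)) && ((!g) ==> s))) && ((!g) ==> s)
Answer: WP = (g ==> ((g ==> ((!g) && s)) && ((!g) ==> s))) && ((!g) ==> s)


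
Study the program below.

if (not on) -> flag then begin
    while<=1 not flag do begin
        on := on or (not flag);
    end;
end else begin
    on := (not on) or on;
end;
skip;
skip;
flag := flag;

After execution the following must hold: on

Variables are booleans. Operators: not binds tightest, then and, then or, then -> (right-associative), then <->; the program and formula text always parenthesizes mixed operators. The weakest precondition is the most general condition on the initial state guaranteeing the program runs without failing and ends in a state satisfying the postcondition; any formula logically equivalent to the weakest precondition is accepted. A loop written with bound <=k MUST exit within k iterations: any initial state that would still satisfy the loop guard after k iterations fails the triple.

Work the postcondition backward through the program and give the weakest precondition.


Working backward. After the program, on must hold.
Before flag := flag: on
Before skip: on
Before skip: on
Then branch requires ((not flag) -> (flag and (on or (not flag)))) and (flag -> on); else branch requires true.
Before the if: ((not on) -> flag) -> (((not flag) -> (flag and (on or (not flag)))) and (flag -> on))
Answer: WP = ((not on) -> flag) -> (((not flag) -> (flag and (on or (not flag)))) and (flag -> on))


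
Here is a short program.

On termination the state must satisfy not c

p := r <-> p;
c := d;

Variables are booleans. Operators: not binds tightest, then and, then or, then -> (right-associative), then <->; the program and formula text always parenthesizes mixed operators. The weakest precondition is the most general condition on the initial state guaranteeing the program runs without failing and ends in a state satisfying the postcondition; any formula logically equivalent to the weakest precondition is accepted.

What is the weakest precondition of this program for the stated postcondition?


Working backward. After the program, not c must hold.
Before c := d: not d
Before p := r <-> p: not d
Answer: WP = not d


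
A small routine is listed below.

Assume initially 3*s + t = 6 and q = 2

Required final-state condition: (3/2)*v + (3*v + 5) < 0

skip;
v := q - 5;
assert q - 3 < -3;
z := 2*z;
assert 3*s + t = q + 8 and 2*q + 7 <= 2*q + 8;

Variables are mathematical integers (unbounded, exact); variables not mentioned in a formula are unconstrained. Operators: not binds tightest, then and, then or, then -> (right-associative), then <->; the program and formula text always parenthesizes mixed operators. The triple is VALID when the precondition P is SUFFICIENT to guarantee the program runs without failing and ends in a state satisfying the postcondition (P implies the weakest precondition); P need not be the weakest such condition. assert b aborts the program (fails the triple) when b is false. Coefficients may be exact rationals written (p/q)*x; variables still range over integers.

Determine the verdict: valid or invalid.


Working backward. After the program, the postcondition (3/2)*v + (3*v + 5) < 0 must hold; in canonical form it is (9/2)*v < -5.
Before assert 3*s + t = q + 8 and 2*q + 7 <= 2*q + 8: 3*s + t = q + 8 and (9/2)*v < -5
Before z := 2*z: 3*s + t = q + 8 and (9/2)*v < -5
Before assert q - 3 < -3: q < 0 and 3*s + t = q + 8 and (9/2)*v < -5
Before v := q - 5: q < 0 and 3*s + t = q + 8 and (9/2)*q < 35/2
Before skip: q < 0 and 3*s + t = q + 8 and (9/2)*q < 35/2
The weakest precondition is q < 0 and 3*s + t = q + 8 and (9/2)*q < 35/2.
Check whether 3*s + t = 6 and q = 2 implies it.
Countermodel: at the initial state q = 2, s = 0, t = 6, the precondition holds but the weakest precondition fails.
Answer: invalid


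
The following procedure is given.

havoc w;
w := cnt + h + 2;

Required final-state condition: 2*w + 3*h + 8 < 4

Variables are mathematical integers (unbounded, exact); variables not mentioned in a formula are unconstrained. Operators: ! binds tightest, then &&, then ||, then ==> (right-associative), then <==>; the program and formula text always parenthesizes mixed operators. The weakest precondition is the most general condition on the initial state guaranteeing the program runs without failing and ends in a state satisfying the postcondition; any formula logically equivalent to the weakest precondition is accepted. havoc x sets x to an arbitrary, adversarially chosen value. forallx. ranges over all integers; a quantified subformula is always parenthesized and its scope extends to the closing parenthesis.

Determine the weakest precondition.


Working backward. After the program, the postcondition 2*w + 3*h + 8 < 4 must hold; in canonical form it is 3*h + 2*w < -4.
Before w := cnt + h + 2: 2*cnt + 5*h < -8
Before havoc w: 2*cnt + 5*h < -8
Answer: WP = 2*cnt + 5*h < -8


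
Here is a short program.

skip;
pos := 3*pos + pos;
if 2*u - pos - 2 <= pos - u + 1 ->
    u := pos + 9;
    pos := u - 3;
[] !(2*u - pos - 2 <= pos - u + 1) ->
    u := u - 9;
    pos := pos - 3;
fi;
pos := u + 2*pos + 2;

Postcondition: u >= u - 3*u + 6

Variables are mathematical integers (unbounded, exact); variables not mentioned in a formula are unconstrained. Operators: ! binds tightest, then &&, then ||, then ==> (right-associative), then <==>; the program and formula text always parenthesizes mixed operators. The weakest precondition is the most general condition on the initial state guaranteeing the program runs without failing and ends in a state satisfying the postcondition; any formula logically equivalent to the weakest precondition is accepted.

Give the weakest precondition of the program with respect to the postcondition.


Working backward. After the program, the postcondition u >= u - 3*u + 6 must hold; in canonical form it is 3*u >= 6.
Before pos := u + 2*pos + 2: 3*u >= 6
Then branch requires 3*pos >= -21; else branch requires 3*u >= 33.
Before the if: (3*u <= 2*pos + 3 ==> 3*pos >= -21) && ((!(3*u <= 2*pos + 3)) ==> 3*u >= 33)
Before pos := 3*pos + pos: (3*u <= 8*pos + 3 ==> 12*pos >= -21) && ((!(3*u <= 8*pos + 3)) ==> 3*u >= 33)
Before skip: (3*u <= 8*pos + 3 ==> 12*pos >= -21) && ((!(3*u <= 8*pos + 3)) ==> 3*u >= 33)
Answer: WP = (3*u <= 8*pos + 3 ==> 12*pos >= -21) && ((!(3*u <= 8*pos + 3)) ==> 3*u >= 33)


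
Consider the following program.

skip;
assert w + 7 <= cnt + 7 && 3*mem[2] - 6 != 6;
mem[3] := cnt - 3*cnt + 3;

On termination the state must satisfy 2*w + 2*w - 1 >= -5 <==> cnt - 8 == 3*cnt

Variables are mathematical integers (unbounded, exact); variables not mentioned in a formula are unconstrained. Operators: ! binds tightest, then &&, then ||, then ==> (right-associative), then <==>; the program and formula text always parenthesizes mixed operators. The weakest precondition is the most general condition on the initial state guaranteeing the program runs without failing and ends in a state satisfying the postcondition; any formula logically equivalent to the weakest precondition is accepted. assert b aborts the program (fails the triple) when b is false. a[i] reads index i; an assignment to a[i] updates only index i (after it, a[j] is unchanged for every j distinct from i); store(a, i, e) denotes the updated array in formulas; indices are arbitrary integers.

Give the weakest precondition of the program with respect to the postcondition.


Working backward. After the program, the postcondition 2*w + 2*w - 1 >= -5 <==> cnt - 8 == 3*cnt must hold; in canonical form it is 4*w >= -4 <==> 2*cnt == -8.
Before mem[3] := cnt - 3*cnt + 3: 4*w >= -4 <==> 2*cnt == -8
Before assert w + 7 <= cnt + 7 && 3*mem[2] - 6 != 6: w <= cnt && 3*mem[2] != 12 && (4*w >= -4 <==> 2*cnt == -8)
Before skip: w <= cnt && 3*mem[2] != 12 && (4*w >= -4 <==> 2*cnt == -8)
Answer: WP = w <= cnt && 3*mem[2] != 12 && (4*w >= -4 <==> 2*cnt == -8)


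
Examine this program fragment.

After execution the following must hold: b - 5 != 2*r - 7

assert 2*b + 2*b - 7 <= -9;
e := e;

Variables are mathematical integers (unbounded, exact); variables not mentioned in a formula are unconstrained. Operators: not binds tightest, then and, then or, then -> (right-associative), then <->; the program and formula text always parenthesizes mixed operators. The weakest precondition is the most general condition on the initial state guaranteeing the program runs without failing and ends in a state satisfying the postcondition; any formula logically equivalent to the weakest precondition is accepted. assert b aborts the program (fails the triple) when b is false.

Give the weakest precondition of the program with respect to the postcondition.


Working backward. After the program, the postcondition b - 5 != 2*r - 7 must hold; in canonical form it is b != 2*r - 2.
Before e := e: b != 2*r - 2
Before assert 2*b + 2*b - 7 <= -9: 4*b <= -2 and b != 2*r - 2
Answer: WP = 4*b <= -2 and b != 2*r - 2


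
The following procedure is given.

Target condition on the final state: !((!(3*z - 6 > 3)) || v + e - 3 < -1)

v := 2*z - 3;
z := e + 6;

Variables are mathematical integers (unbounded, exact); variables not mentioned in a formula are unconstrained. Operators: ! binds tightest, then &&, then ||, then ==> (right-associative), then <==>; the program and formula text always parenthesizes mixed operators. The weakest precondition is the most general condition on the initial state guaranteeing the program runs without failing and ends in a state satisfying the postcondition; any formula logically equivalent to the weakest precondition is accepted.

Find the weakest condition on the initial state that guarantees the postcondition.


Working backward. After the program, the postcondition !((!(3*z - 6 > 3)) || v + e - 3 < -1) must hold; in canonical form it is !((!(3*z > 9)) || e + v < 2).
Before z := e + 6: !((!(3*e > -9)) || e + v < 2)
Before v := 2*z - 3: !((!(3*e > -9)) || e + 2*z < 5)
Answer: WP = !((!(3*e > -9)) || e + 2*z < 5)


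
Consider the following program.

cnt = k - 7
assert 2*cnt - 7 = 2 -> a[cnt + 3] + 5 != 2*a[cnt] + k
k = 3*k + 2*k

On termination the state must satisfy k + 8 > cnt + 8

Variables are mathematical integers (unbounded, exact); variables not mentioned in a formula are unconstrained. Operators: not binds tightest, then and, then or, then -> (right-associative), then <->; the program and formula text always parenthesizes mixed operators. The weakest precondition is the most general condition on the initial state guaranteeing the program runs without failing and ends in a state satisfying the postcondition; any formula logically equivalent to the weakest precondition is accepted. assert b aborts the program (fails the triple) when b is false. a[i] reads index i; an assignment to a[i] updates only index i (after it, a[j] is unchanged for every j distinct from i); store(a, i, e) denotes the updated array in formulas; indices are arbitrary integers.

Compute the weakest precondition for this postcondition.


Working backward. After the program, the postcondition k + 8 > cnt + 8 must hold; in canonical form it is k > cnt.
Before k := 3*k + 2*k: 5*k > cnt
Before assert 2*cnt - 7 = 2 -> a[cnt + 3] + 5 != 2*a[cnt] + k: (2*cnt = 9 -> a[cnt + 3] != 2*a[cnt] + k - 5) and 5*k > cnt
Before cnt := k - 7: (2*k = 23 -> a[k - 4] != 2*a[k - 7] + k - 5) and 4*k > -7
Answer: WP = (2*k = 23 -> a[k - 4] != 2*a[k - 7] + k - 5) and 4*k > -7


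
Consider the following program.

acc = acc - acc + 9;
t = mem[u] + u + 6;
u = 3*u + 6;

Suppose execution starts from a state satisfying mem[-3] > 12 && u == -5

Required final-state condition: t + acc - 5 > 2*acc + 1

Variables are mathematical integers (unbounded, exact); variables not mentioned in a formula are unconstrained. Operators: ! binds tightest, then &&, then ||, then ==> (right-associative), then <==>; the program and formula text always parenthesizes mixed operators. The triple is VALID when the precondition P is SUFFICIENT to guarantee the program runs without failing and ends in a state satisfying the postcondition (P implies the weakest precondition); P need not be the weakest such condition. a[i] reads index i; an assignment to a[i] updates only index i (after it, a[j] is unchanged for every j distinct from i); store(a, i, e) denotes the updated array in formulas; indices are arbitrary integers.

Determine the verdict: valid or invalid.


Working backward. After the program, the postcondition t + acc - 5 > 2*acc + 1 must hold; in canonical form it is t > acc + 6.
Before u := 3*u + 6: t > acc + 6
Before t := mem[u] + u + 6: mem[u] + u > acc
Before acc := acc - acc + 9: mem[u] + u > 9
The weakest precondition is mem[u] + u > 9.
Check whether mem[-3] > 12 && u == -5 implies it.
Countermodel: at the initial state mem = {[-5] = 0, [-3] = 13, elsewhere 13}, u = -5, the precondition holds but the weakest precondition fails.
Answer: invalid


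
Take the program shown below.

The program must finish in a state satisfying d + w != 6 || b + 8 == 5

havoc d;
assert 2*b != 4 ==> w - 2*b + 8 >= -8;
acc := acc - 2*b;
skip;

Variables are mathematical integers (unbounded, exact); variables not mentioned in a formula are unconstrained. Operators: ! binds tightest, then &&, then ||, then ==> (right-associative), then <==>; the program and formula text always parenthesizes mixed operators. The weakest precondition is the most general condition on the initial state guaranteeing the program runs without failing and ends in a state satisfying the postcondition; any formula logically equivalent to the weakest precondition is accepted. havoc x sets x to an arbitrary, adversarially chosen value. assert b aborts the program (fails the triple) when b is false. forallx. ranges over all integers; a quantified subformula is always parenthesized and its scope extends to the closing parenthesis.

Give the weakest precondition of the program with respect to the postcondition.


Working backward. After the program, the postcondition d + w != 6 || b + 8 == 5 must hold; in canonical form it is d + w != 6 || b == -3.
Before skip: d + w != 6 || b == -3
Before acc := acc - 2*b: d + w != 6 || b == -3
Before assert 2*b != 4 ==> w - 2*b + 8 >= -8: (2*b != 4 ==> w >= 2*b - 16) && (d + w != 6 || b == -3)
Before havoc d: forall d_1. ((2*b != 4 ==> w >= 2*b - 16) && (d_1 + w != 6 || b == -3))
Answer: WP = forall d_1. ((2*b != 4 ==> w >= 2*b - 16) && (d_1 + w != 6 || b == -3))
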